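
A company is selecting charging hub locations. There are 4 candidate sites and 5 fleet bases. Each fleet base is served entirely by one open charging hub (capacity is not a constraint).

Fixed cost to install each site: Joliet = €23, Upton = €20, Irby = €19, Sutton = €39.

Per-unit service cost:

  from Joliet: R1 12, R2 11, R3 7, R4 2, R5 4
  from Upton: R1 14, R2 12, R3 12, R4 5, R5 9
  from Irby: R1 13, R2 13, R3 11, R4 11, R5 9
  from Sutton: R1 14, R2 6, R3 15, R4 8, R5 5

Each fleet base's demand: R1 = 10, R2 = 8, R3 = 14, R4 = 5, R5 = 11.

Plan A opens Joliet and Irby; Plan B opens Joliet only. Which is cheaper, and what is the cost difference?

Plan A: {Joliet, Irby}: R1→Joliet 12·10=120, R2→Joliet 11·8=88, R3→Joliet 7·14=98, R4→Joliet 2·5=10, R5→Joliet 4·11=44. Service 360; fixed 42; total 402.
Plan B: {Joliet}: R1→Joliet 12·10=120, R2→Joliet 11·8=88, R3→Joliet 7·14=98, R4→Joliet 2·5=10, R5→Joliet 4·11=44. Service 360; fixed 23; total 383.
Difference: |402 − 383| = 19.

Plan B is cheaper by 19.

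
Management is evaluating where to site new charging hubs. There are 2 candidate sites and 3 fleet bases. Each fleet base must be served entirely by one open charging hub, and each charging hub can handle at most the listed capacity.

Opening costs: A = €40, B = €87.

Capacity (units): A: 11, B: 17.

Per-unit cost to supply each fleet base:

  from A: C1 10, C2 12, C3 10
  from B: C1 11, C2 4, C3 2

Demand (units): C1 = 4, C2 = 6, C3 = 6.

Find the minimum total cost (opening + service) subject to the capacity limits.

Minimum total cost: 167

Open {B}: C1→B 11·4=44, C2→B 4·6=24, C3→B 2·6=12.
Loads: B carries 16/17. Service 80; fixed 87; total 167.
Next best feasible plan costs 203.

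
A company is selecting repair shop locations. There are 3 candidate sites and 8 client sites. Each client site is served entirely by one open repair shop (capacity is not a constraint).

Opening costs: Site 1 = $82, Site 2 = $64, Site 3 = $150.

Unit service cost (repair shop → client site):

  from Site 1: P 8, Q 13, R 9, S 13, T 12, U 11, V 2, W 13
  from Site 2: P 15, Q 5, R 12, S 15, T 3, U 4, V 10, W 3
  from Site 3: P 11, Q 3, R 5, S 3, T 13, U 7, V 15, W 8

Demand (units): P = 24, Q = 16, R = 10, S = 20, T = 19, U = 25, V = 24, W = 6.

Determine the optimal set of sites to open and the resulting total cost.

For any fixed open set, each client site goes to its cheapest open site; total = fixed + service.
{Site 1, Site 2, Site 3}: P→Site 1 8·24=192, Q→Site 3 3·16=48, R→Site 3 5·10=50, S→Site 3 3·20=60, T→Site 2 3·19=57, U→Site 2 4·25=100, V→Site 1 2·24=48, W→Site 2 3·6=18. Service 573; fixed 296; total 869.
{Site 1, Site 2}: P→Site 1 8·24=192, Q→Site 2 5·16=80, R→Site 1 9·10=90, S→Site 1 13·20=260, T→Site 2 3·19=57, U→Site 2 4·25=100, V→Site 1 2·24=48, W→Site 2 3·6=18. Service 845; fixed 146; total 991.
{Site 2, Site 3}: P→Site 3 11·24=264, Q→Site 3 3·16=48, R→Site 3 5·10=50, S→Site 3 3·20=60, T→Site 2 3·19=57, U→Site 2 4·25=100, V→Site 2 10·24=240, W→Site 2 3·6=18. Service 837; fixed 214; total 1051.
{Site 2}: P→Site 2 15·24=360, Q→Site 2 5·16=80, R→Site 2 12·10=120, S→Site 2 15·20=300, T→Site 2 3·19=57, U→Site 2 4·25=100, V→Site 2 10·24=240, W→Site 2 3·6=18. Service 1275; fixed 64; total 1339.
No other subset beats 869.

Open Site 1, Site 2 and Site 3; minimum total cost 869.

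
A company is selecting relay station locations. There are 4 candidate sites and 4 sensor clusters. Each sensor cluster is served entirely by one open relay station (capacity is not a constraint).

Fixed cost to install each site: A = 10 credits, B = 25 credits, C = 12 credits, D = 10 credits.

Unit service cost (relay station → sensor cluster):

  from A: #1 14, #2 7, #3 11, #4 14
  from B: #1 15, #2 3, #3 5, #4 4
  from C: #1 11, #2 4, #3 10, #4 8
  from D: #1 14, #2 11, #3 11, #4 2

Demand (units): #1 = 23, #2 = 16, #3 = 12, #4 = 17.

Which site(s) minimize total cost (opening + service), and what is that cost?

For any fixed open set, each sensor cluster goes to its cheapest open site; total = fixed + service.
{B, C, D}: #1→C 11·23=253, #2→B 3·16=48, #3→B 5·12=60, #4→D 2·17=34. Service 395; fixed 47; total 442.
{A, B, C, D}: service 395 + fixed 57 = 452
{B, C}: #1→C 11·23=253, #2→B 3·16=48, #3→B 5·12=60, #4→B 4·17=68. Service 429; fixed 37; total 466.
{A}: service 804 + fixed 10 = 814
(All 15 nonempty subsets were checked; B, C and D is lowest.)

Open B, C and D; minimum total cost 442.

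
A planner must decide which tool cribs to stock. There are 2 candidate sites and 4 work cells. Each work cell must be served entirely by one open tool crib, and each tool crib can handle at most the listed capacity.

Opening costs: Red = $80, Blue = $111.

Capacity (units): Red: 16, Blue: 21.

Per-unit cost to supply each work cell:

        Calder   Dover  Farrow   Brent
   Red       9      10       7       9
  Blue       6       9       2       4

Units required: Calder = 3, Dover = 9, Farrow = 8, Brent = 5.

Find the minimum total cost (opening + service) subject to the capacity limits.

Minimum total cost: 335

Open {Red, Blue}: Calder→Blue 6·3=18, Dover→Red 10·9=90, Farrow→Blue 2·8=16, Brent→Blue 4·5=20.
Loads: Red carries 9/16, Blue carries 16/21. Service 144; fixed 191; total 335.
Next best feasible plan costs 344.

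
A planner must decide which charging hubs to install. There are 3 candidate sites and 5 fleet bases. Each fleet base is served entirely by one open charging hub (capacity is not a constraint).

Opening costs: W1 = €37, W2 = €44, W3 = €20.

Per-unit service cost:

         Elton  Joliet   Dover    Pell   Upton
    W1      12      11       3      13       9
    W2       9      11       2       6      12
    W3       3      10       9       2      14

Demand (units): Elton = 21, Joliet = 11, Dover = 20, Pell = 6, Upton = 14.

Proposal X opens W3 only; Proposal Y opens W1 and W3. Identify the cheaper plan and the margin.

Proposal Y is cheaper by 153.

Proposal X: {W3}: Elton→W3 3·21=63, Joliet→W3 10·11=110, Dover→W3 9·20=180, Pell→W3 2·6=12, Upton→W3 14·14=196. Service 561; fixed 20; total 581.
Proposal Y: {W1, W3}: Elton→W3 3·21=63, Joliet→W3 10·11=110, Dover→W1 3·20=60, Pell→W3 2·6=12, Upton→W1 9·14=126. Service 371; fixed 57; total 428.
Difference: |581 − 428| = 153.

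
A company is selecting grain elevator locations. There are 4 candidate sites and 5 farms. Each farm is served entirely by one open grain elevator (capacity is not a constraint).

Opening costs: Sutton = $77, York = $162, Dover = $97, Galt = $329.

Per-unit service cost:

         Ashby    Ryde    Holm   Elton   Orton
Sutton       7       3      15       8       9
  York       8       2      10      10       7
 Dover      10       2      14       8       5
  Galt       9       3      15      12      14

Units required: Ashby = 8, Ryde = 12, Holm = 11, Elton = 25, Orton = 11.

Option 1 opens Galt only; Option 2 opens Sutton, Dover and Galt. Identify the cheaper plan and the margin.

Option 1: {Galt}: Ashby→Galt 9·8=72, Ryde→Galt 3·12=36, Holm→Galt 15·11=165, Elton→Galt 12·25=300, Orton→Galt 14·11=154. Service 727; fixed 329; total 1056.
Option 2: {Sutton, Dover, Galt}: Ashby→Sutton 7·8=56, Ryde→Dover 2·12=24, Holm→Dover 14·11=154, Elton→Sutton 8·25=200, Orton→Dover 5·11=55. Service 489; fixed 503; total 992.
Difference: |1056 − 992| = 64.

Option 2 is cheaper by 64.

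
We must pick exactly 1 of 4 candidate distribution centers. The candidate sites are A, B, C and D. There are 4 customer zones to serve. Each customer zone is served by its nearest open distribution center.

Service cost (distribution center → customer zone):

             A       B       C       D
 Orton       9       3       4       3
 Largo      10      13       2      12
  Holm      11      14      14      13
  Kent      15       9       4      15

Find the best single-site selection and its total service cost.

Choose C only; total service cost 24.

With exactly 1 open, each customer zone uses its cheapest among the chosen.
{C}: Orton→C 4, Largo→C 2, Holm→C 14, Kent→C 4. Service cost 24.
{B}: service cost 39
{D}: service cost 43
Among all 4 size-1 choices, {C} is lowest.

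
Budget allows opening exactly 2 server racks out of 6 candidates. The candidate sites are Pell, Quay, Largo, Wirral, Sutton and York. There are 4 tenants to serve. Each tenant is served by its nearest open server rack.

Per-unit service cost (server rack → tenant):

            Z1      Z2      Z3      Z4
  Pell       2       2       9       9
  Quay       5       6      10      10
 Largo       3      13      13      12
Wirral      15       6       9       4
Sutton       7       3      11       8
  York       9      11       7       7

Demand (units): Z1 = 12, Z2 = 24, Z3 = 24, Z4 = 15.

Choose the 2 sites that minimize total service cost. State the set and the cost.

With exactly 2 open, each tenant uses its cheapest among the chosen.
{Pell, York}: Z1→Pell 2·12=24, Z2→Pell 2·24=48, Z3→York 7·24=168, Z4→York 7·15=105. Service cost 345.
{Pell, Wirral}: service cost 348
{Pell, Sutton}: service cost 408
Among all 15 size-2 choices, {Pell, York} is lowest.

Choose Pell and York; total service cost 345.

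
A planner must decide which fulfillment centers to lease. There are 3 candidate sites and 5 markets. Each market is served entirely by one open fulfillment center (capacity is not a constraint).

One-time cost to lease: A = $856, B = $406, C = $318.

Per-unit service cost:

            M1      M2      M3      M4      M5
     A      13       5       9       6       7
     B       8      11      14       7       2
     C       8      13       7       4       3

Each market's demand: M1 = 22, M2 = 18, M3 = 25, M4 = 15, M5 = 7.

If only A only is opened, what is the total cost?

Total cost: 1596

Each market is assigned to its cheapest site among the open ones.
{A}: M1→A 13·22=286, M2→A 5·18=90, M3→A 9·25=225, M4→A 6·15=90, M5→A 7·7=49. Service 740; fixed 856; total 1596.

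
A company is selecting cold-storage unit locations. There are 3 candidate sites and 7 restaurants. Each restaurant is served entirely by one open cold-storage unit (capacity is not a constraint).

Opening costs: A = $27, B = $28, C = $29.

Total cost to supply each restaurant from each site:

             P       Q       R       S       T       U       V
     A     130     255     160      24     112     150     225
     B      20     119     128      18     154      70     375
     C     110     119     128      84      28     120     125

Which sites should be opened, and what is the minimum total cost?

For any fixed open set, each restaurant goes to its cheapest open site; total = fixed + service.
{B, C}: P→B 20, Q→B 119, R→B 128, S→B 18, T→C 28, U→B 70, V→C 125. Service 508; fixed 57; total 565.
{A, B, C}: service 508 + fixed 84 = 592
{A, C}: service 654 + fixed 56 = 710
{A}: service 1056 + fixed 27 = 1083
(All 7 nonempty subsets were checked; B and C is lowest.)

Open B and C; minimum total cost 565.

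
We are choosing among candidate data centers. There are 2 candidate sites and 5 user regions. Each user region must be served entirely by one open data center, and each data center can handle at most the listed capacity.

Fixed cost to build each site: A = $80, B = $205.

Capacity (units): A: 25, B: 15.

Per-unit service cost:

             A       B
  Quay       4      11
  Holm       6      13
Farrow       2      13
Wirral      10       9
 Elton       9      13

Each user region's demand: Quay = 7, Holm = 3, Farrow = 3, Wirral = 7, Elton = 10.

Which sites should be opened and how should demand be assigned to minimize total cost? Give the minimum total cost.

Minimum total cost: 490

Open {A, B}: Quay→A 4·7=28, Holm→A 6·3=18, Farrow→A 2·3=6, Wirral→B 9·7=63, Elton→A 9·10=90.
Loads: A carries 23/25, B carries 7/15. Service 205; fixed 285; total 490.
Next best feasible plan costs 511.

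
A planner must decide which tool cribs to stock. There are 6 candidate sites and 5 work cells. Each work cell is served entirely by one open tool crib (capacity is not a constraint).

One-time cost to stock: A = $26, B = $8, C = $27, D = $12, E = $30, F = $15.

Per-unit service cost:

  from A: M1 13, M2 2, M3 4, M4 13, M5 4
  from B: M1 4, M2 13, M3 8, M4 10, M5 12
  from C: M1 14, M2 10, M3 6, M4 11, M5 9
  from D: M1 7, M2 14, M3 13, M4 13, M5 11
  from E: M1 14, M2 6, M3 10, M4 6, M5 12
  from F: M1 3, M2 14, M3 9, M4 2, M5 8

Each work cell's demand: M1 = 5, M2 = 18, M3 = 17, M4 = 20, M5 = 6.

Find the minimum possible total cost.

Minimum total cost: 224

For any fixed open set, each work cell goes to its cheapest open site; total = fixed + service.
{A, F}: M1→F 3·5=15, M2→A 2·18=36, M3→A 4·17=68, M4→F 2·20=40, M5→A 4·6=24. Service 183; fixed 41; total 224.
{A, B, F}: M1→F 3·5=15, M2→A 2·18=36, M3→A 4·17=68, M4→F 2·20=40, M5→A 4·6=24. Service 183; fixed 49; total 232.
{A, D, F}: M1→F 3·5=15, M2→A 2·18=36, M3→A 4·17=68, M4→F 2·20=40, M5→A 4·6=24. Service 183; fixed 53; total 236.
{A, B, C, D, E, F}: service 183 + fixed 118 = 301
No other subset beats 224.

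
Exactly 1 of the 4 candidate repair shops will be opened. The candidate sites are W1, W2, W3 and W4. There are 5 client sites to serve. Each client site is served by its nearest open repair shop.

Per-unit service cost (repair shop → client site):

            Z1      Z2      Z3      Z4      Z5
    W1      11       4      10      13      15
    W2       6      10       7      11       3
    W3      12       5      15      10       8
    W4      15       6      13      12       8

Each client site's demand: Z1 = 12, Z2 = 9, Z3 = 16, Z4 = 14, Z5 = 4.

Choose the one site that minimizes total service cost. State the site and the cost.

Choose W2 only; total service cost 440.

With exactly 1 open, each client site uses its cheapest among the chosen.
{W2}: Z1→W2 6·12=72, Z2→W2 10·9=90, Z3→W2 7·16=112, Z4→W2 11·14=154, Z5→W2 3·4=12. Service cost 440.
{W1}: service cost 570
{W3}: service cost 601
Among all 4 size-1 choices, {W2} is lowest.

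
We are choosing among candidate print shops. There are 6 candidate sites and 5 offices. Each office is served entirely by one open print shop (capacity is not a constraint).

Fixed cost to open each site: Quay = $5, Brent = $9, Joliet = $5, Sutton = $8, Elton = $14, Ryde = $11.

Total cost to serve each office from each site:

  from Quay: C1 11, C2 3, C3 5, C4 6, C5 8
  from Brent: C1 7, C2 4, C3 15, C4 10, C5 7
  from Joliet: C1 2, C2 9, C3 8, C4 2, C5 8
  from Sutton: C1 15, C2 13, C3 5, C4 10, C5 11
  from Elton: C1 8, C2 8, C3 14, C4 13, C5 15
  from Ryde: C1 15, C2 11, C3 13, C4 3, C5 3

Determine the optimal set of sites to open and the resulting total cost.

Open Quay and Joliet; minimum total cost 30.

For any fixed open set, each office goes to its cheapest open site; total = fixed + service.
{Quay, Joliet}: C1→Joliet 2, C2→Quay 3, C3→Quay 5, C4→Joliet 2, C5→Quay 8. Service 20; fixed 10; total 30.
{Joliet}: C1→Joliet 2, C2→Joliet 9, C3→Joliet 8, C4→Joliet 2, C5→Joliet 8. Service 29; fixed 5; total 34.
{Quay, Joliet, Ryde}: service 15 + fixed 21 = 36
{Quay, Brent, Joliet, Sutton, Elton, Ryde}: service 15 + fixed 52 = 67
No other subset beats 30.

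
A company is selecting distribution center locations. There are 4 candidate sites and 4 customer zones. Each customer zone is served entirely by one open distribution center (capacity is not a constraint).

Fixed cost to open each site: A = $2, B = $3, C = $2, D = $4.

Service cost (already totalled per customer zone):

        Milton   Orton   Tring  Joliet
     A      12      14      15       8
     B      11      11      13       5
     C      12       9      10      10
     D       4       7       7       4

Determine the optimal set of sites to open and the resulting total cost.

Open D only; minimum total cost 26.

For any fixed open set, each customer zone goes to its cheapest open site; total = fixed + service.
{D}: Milton→D 4, Orton→D 7, Tring→D 7, Joliet→D 4. Service 22; fixed 4; total 26.
{A, D}: Milton→D 4, Orton→D 7, Tring→D 7, Joliet→D 4. Service 22; fixed 6; total 28.
{C, D}: Milton→D 4, Orton→D 7, Tring→D 7, Joliet→D 4. Service 22; fixed 6; total 28.
{A, B, C, D}: service 22 + fixed 11 = 33
(All 15 nonempty subsets were checked; D only is lowest.)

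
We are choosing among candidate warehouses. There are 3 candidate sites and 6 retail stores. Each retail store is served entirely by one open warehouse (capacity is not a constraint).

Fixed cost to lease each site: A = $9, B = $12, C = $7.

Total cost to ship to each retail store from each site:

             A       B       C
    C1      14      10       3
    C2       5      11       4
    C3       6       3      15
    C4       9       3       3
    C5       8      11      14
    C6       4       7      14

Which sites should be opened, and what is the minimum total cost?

Open A and C; minimum total cost 44.

For any fixed open set, each retail store goes to its cheapest open site; total = fixed + service.
{A, C}: C1→C 3, C2→C 4, C3→A 6, C4→C 3, C5→A 8, C6→A 4. Service 28; fixed 16; total 44.
{B, C}: service 31 + fixed 19 = 50
{A, B, C}: service 25 + fixed 28 = 53
{C}: service 53 + fixed 7 = 60
No other subset beats 44.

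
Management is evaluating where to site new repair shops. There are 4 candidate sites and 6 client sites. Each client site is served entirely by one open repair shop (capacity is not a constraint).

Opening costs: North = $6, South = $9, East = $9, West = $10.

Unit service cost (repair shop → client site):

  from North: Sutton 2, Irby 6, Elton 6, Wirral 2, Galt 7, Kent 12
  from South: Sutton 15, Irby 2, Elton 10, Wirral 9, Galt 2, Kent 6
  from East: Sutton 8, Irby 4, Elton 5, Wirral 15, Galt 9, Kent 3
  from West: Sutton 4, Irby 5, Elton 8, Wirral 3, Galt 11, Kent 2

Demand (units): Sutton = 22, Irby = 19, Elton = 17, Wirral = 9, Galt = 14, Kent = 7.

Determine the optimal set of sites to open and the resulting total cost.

For any fixed open set, each client site goes to its cheapest open site; total = fixed + service.
{North, South, East}: Sutton→North 2·22=44, Irby→South 2·19=38, Elton→East 5·17=85, Wirral→North 2·9=18, Galt→South 2·14=28, Kent→East 3·7=21. Service 234; fixed 24; total 258.
{North, South, East, West}: service 227 + fixed 34 = 261
{North, South, West}: Sutton→North 2·22=44, Irby→South 2·19=38, Elton→North 6·17=102, Wirral→North 2·9=18, Galt→South 2·14=28, Kent→West 2·7=14. Service 244; fixed 25; total 269.
{North}: service 460 + fixed 6 = 466
(All 15 nonempty subsets were checked; North, South and East is lowest.)

Open North, South and East; minimum total cost 258.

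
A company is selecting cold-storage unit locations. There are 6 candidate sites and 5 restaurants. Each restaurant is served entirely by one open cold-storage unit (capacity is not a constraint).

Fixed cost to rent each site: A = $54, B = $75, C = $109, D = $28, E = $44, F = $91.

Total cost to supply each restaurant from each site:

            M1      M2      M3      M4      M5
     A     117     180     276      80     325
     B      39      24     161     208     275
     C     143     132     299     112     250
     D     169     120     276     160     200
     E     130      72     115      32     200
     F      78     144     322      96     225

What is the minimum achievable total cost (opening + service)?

Minimum total cost: 529

For any fixed open set, each restaurant goes to its cheapest open site; total = fixed + service.
{B, E}: M1→B 39, M2→B 24, M3→E 115, M4→E 32, M5→E 200. Service 410; fixed 119; total 529.
{B, D, E}: service 410 + fixed 147 = 557
{A, B, E}: service 410 + fixed 173 = 583
{A, B, C, D, E, F}: M1→B 39, M2→B 24, M3→E 115, M4→E 32, M5→D 200. Service 410; fixed 401; total 811.
No other subset beats 529.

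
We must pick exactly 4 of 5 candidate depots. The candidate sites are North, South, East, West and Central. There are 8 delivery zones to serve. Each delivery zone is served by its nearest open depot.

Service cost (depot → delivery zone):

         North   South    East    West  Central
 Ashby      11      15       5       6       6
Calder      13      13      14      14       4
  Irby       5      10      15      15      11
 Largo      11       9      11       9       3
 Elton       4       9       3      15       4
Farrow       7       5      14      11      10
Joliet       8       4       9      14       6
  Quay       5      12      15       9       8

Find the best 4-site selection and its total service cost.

Choose North, South, East and Central; total service cost 34.

With exactly 4 open, each delivery zone uses its cheapest among the chosen.
{North, South, East, Central}: Ashby→East 5, Calder→Central 4, Irby→North 5, Largo→Central 3, Elton→East 3, Farrow→South 5, Joliet→South 4, Quay→North 5. Service cost 34.
{North, South, West, Central}: service cost 36
{North, East, West, Central}: service cost 38
Among all 5 size-4 choices, {North, South, East, Central} is lowest.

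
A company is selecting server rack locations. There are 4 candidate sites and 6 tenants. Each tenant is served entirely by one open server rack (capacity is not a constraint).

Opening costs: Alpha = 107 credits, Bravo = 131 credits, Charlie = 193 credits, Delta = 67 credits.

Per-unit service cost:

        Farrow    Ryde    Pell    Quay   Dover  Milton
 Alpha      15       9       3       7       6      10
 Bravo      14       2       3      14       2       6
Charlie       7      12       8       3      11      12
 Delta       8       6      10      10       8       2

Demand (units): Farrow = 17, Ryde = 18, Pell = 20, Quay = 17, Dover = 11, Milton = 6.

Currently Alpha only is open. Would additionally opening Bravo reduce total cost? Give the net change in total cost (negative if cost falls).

Yes — net change −80 (cost falls by 80).

Current service cost with {Alpha}: 722.
Adding Bravo: each tenant re-picks its cheapest; new service cost 511, saving 211.
Extra fixed cost: 131. Net change = 131 − 211 = -80.
(Totals: 829 → 749.)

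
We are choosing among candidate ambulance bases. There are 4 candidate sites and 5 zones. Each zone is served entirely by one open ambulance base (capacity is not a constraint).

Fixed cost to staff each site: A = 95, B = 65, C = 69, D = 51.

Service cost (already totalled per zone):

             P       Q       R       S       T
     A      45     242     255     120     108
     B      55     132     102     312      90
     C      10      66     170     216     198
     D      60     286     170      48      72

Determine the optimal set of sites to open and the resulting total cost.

Open B, C and D; minimum total cost 483.

For any fixed open set, each zone goes to its cheapest open site; total = fixed + service.
{B, C, D}: P→C 10, Q→C 66, R→B 102, S→D 48, T→D 72. Service 298; fixed 185; total 483.
{C, D}: P→C 10, Q→C 66, R→C 170, S→D 48, T→D 72. Service 366; fixed 120; total 486.
{B, D}: P→B 55, Q→B 132, R→B 102, S→D 48, T→D 72. Service 409; fixed 116; total 525.
{A, B, C, D}: P→C 10, Q→C 66, R→B 102, S→D 48, T→D 72. Service 298; fixed 280; total 578.
No other subset beats 483.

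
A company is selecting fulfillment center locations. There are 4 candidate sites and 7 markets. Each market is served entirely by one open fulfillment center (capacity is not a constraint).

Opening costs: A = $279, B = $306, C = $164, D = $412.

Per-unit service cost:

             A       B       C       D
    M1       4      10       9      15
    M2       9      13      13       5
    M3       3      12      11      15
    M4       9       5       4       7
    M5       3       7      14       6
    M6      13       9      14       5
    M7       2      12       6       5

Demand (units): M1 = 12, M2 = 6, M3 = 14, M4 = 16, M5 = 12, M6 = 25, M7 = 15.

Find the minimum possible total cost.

For any fixed open set, each market goes to its cheapest open site; total = fixed + service.
{A}: M1→A 4·12=48, M2→A 9·6=54, M3→A 3·14=42, M4→A 9·16=144, M5→A 3·12=36, M6→A 13·25=325, M7→A 2·15=30. Service 679; fixed 279; total 958.
{A, C}: service 599 + fixed 443 = 1042
{A, B}: service 515 + fixed 585 = 1100
{A, B, C, D}: service 375 + fixed 1161 = 1536
No other subset beats 958.

Minimum total cost: 958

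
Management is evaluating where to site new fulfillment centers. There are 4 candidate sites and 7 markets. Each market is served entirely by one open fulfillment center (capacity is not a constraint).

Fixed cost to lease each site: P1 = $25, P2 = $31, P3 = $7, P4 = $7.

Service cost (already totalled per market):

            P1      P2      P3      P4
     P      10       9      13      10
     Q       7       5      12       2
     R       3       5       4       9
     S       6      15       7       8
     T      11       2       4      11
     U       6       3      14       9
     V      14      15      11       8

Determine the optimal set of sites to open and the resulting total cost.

For any fixed open set, each market goes to its cheapest open site; total = fixed + service.
{P3, P4}: P→P4 10, Q→P4 2, R→P3 4, S→P3 7, T→P3 4, U→P4 9, V→P4 8. Service 44; fixed 14; total 58.
{P4}: service 57 + fixed 7 = 64
{P3}: service 65 + fixed 7 = 72
{P1, P2, P3, P4}: service 33 + fixed 70 = 103
(All 15 nonempty subsets were checked; P3 and P4 is lowest.)

Open P3 and P4; minimum total cost 58.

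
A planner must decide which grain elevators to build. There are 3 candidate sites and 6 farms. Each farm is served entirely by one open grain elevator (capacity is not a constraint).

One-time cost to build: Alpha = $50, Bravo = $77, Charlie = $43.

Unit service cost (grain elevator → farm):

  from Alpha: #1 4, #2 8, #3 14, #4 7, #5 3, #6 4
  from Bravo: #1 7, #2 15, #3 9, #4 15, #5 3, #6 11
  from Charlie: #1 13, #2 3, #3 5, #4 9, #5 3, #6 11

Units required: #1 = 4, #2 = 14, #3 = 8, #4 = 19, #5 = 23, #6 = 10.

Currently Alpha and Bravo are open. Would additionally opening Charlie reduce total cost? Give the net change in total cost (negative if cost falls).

Current service cost with {Alpha, Bravo}: 442.
Adding Charlie: each farm re-picks its cheapest; new service cost 340, saving 102.
Extra fixed cost: 43. Net change = 43 − 102 = -59.
(Totals: 569 → 510.)

Yes — net change −59 (cost falls by 59).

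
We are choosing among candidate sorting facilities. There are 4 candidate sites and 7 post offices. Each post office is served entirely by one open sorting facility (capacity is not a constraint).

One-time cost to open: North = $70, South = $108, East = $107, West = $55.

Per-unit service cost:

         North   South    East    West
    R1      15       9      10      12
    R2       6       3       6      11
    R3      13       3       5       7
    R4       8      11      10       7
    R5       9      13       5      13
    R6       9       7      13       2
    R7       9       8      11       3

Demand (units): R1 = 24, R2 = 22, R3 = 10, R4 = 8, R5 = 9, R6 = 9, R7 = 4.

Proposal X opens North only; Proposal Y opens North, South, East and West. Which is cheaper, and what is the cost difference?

Proposal X: {North}: R1→North 15·24=360, R2→North 6·22=132, R3→North 13·10=130, R4→North 8·8=64, R5→North 9·9=81, R6→North 9·9=81, R7→North 9·4=36. Service 884; fixed 70; total 954.
Proposal Y: {North, South, East, West}: R1→South 9·24=216, R2→South 3·22=66, R3→South 3·10=30, R4→West 7·8=56, R5→East 5·9=45, R6→West 2·9=18, R7→West 3·4=12. Service 443; fixed 340; total 783.
Difference: |954 − 783| = 171.

Proposal Y is cheaper by 171.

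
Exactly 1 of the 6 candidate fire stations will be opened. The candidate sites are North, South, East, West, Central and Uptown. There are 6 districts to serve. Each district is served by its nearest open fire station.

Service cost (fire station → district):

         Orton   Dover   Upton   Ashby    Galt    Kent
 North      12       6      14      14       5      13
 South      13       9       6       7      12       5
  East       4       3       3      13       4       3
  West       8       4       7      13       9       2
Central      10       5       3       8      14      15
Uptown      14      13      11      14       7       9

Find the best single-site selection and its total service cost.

With exactly 1 open, each district uses its cheapest among the chosen.
{East}: Orton→East 4, Dover→East 3, Upton→East 3, Ashby→East 13, Galt→East 4, Kent→East 3. Service cost 30.
{West}: service cost 43
{South}: service cost 52
Among all 6 size-1 choices, {East} is lowest.

Choose East only; total service cost 30.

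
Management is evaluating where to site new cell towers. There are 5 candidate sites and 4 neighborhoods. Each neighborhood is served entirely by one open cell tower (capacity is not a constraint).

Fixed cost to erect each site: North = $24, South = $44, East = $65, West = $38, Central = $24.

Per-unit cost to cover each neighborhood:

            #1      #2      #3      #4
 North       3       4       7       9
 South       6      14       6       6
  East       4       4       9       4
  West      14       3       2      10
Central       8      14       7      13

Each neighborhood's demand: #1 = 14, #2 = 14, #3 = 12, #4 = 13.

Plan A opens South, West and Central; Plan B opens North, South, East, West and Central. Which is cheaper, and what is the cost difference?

Plan A is cheaper by 21.

Plan A: {South, West, Central}: #1→South 6·14=84, #2→West 3·14=42, #3→West 2·12=24, #4→South 6·13=78. Service 228; fixed 106; total 334.
Plan B: {North, South, East, West, Central}: #1→North 3·14=42, #2→West 3·14=42, #3→West 2·12=24, #4→East 4·13=52. Service 160; fixed 195; total 355.
Difference: |334 − 355| = 21.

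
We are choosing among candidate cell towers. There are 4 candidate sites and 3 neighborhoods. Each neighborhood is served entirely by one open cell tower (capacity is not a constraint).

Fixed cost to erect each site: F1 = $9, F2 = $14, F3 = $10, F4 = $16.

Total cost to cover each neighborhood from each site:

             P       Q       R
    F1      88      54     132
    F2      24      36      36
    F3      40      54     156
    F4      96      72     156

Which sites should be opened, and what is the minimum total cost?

Open F2 only; minimum total cost 110.

For any fixed open set, each neighborhood goes to its cheapest open site; total = fixed + service.
{F2}: P→F2 24, Q→F2 36, R→F2 36. Service 96; fixed 14; total 110.
{F1, F2}: P→F2 24, Q→F2 36, R→F2 36. Service 96; fixed 23; total 119.
{F2, F3}: P→F2 24, Q→F2 36, R→F2 36. Service 96; fixed 24; total 120.
{F1, F2, F3, F4}: service 96 + fixed 49 = 145
No other subset beats 110.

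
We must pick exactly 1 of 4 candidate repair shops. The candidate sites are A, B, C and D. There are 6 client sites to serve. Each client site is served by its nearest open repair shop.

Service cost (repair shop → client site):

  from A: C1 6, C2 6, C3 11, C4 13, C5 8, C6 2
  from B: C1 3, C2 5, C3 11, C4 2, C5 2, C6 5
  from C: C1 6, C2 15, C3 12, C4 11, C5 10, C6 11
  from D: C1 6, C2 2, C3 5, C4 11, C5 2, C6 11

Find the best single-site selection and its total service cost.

Choose B only; total service cost 28.

With exactly 1 open, each client site uses its cheapest among the chosen.
{B}: C1→B 3, C2→B 5, C3→B 11, C4→B 2, C5→B 2, C6→B 5. Service cost 28.
{D}: service cost 37
{A}: service cost 46
Among all 4 size-1 choices, {B} is lowest.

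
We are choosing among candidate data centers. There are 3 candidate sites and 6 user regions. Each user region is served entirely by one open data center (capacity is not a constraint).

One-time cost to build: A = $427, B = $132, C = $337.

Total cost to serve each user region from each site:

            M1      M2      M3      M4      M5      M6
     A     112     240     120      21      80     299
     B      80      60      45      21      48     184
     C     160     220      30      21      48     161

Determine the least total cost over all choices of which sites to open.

For any fixed open set, each user region goes to its cheapest open site; total = fixed + service.
{B}: M1→B 80, M2→B 60, M3→B 45, M4→B 21, M5→B 48, M6→B 184. Service 438; fixed 132; total 570.
{B, C}: service 400 + fixed 469 = 869
{C}: service 640 + fixed 337 = 977
{A, B, C}: M1→B 80, M2→B 60, M3→C 30, M4→A 21, M5→B 48, M6→C 161. Service 400; fixed 896; total 1296.
(All 7 nonempty subsets were checked; B only is lowest.)

Minimum total cost: 570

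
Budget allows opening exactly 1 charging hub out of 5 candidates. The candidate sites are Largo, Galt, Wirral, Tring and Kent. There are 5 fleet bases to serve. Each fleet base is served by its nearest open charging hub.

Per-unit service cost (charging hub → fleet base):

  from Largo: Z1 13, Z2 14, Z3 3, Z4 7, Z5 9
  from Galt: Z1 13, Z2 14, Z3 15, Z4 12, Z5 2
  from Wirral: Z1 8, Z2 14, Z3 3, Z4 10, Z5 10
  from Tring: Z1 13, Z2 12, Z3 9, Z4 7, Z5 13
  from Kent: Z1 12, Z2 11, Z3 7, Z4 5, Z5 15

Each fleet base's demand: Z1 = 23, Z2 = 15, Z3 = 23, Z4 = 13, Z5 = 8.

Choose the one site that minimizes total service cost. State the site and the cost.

With exactly 1 open, each fleet base uses its cheapest among the chosen.
{Wirral}: Z1→Wirral 8·23=184, Z2→Wirral 14·15=210, Z3→Wirral 3·23=69, Z4→Wirral 10·13=130, Z5→Wirral 10·8=80. Service cost 673.
{Largo}: service cost 741
{Kent}: service cost 787
Among all 5 size-1 choices, {Wirral} is lowest.

Choose Wirral only; total service cost 673.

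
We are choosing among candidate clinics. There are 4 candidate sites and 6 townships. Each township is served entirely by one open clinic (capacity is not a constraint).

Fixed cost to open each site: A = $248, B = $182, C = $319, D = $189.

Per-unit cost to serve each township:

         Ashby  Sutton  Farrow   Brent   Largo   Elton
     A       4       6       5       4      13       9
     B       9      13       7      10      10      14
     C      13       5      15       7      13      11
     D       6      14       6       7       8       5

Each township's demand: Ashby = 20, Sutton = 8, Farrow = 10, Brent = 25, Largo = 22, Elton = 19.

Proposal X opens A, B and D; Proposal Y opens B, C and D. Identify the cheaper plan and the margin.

Proposal X: {A, B, D}: Ashby→A 4·20=80, Sutton→A 6·8=48, Farrow→A 5·10=50, Brent→A 4·25=100, Largo→D 8·22=176, Elton→D 5·19=95. Service 549; fixed 619; total 1168.
Proposal Y: {B, C, D}: Ashby→D 6·20=120, Sutton→C 5·8=40, Farrow→D 6·10=60, Brent→C 7·25=175, Largo→D 8·22=176, Elton→D 5·19=95. Service 666; fixed 690; total 1356.
Difference: |1168 − 1356| = 188.

Proposal X is cheaper by 188.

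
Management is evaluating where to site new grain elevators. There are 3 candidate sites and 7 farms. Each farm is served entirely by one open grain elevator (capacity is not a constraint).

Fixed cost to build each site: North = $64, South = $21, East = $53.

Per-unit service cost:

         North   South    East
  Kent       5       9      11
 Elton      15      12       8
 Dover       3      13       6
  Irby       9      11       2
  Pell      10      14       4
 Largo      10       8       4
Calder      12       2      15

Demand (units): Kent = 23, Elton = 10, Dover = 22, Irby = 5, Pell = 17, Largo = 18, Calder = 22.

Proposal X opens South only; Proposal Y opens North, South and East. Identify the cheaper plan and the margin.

Proposal Y is cheaper by 522.

Proposal X: {South}: Kent→South 9·23=207, Elton→South 12·10=120, Dover→South 13·22=286, Irby→South 11·5=55, Pell→South 14·17=238, Largo→South 8·18=144, Calder→South 2·22=44. Service 1094; fixed 21; total 1115.
Proposal Y: {North, South, East}: Kent→North 5·23=115, Elton→East 8·10=80, Dover→North 3·22=66, Irby→East 2·5=10, Pell→East 4·17=68, Largo→East 4·18=72, Calder→South 2·22=44. Service 455; fixed 138; total 593.
Difference: |1115 − 593| = 522.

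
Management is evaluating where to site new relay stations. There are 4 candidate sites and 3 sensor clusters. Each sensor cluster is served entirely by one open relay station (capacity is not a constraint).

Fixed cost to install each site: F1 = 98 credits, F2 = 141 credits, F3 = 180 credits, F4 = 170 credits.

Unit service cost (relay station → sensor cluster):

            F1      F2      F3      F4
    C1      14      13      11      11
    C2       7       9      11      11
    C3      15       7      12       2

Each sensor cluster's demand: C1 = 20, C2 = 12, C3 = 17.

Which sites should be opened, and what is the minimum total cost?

Open F4 only; minimum total cost 556.

For any fixed open set, each sensor cluster goes to its cheapest open site; total = fixed + service.
{F4}: C1→F4 11·20=220, C2→F4 11·12=132, C3→F4 2·17=34. Service 386; fixed 170; total 556.
{F1, F4}: C1→F4 11·20=220, C2→F1 7·12=84, C3→F4 2·17=34. Service 338; fixed 268; total 606.
{F2}: C1→F2 13·20=260, C2→F2 9·12=108, C3→F2 7·17=119. Service 487; fixed 141; total 628.
{F1, F2, F3, F4}: service 338 + fixed 589 = 927
(All 15 nonempty subsets were checked; F4 only is lowest.)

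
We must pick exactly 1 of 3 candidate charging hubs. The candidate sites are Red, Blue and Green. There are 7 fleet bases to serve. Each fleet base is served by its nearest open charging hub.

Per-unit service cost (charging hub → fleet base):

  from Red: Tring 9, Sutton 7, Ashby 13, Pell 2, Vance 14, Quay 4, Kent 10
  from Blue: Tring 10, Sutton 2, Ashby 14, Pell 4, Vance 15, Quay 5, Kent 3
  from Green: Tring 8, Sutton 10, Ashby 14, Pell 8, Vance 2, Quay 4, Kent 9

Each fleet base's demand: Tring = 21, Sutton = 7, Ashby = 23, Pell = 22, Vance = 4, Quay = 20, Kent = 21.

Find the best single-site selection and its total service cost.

Choose Blue only; total service cost 857.

With exactly 1 open, each fleet base uses its cheapest among the chosen.
{Blue}: Tring→Blue 10·21=210, Sutton→Blue 2·7=14, Ashby→Blue 14·23=322, Pell→Blue 4·22=88, Vance→Blue 15·4=60, Quay→Blue 5·20=100, Kent→Blue 3·21=63. Service cost 857.
{Red}: service cost 927
{Green}: service cost 1013
Among all 3 size-1 choices, {Blue} is lowest.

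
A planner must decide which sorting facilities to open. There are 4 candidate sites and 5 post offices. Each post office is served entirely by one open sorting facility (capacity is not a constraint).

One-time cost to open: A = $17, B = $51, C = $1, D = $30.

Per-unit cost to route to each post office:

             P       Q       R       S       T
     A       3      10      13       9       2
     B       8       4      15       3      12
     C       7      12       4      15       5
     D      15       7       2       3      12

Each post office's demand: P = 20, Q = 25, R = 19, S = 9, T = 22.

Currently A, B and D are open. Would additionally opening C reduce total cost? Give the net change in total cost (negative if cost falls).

Current service cost with {A, B, D}: 269.
Adding C: each post office re-picks its cheapest; new service cost 269, saving 0.
Extra fixed cost: 1. Net change = 1 − 0 = 1.
(Totals: 367 → 368.)

No — net change +1 (cost rises by 1).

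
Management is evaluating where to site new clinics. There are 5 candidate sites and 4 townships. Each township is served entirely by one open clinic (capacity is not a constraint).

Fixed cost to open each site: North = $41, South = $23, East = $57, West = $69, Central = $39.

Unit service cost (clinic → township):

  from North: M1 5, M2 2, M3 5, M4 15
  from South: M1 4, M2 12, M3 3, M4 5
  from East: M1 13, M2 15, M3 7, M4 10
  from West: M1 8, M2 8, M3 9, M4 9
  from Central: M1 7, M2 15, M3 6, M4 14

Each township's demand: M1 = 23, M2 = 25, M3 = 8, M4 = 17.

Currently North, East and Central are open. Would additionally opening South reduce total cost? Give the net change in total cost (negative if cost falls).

Current service cost with {North, East, Central}: 375.
Adding South: each township re-picks its cheapest; new service cost 251, saving 124.
Extra fixed cost: 23. Net change = 23 − 124 = -101.
(Totals: 512 → 411.)

Yes — net change −101 (cost falls by 101).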